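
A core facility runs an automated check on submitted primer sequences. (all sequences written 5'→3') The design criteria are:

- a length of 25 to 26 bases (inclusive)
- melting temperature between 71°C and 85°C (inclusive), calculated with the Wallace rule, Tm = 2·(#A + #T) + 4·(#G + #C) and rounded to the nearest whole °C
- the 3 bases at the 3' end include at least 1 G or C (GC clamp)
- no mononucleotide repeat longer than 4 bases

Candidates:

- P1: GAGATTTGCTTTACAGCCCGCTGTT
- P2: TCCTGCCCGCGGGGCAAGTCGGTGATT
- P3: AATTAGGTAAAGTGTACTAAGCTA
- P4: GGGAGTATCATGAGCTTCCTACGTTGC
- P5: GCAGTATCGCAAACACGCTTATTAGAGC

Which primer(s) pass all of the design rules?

P1 (25 nt, A=4 T=9 G=6 C=6): length 25 ✓; Tm = 2·13 + 4·12 = 74°C ✓; 3' end GTT has 1 G/C ✓; longest run = 3 ✓ — passes.
P2 (27 nt, A=3 T=6 G=10 C=8): length 27, outside 25–26 ✗; Tm = 2·9 + 4·18 = 90°C, outside 71–85°C ✗; 3' end ATT has 0 G/C, need ≥1 ✗; longest run = 4 ✓ — fails.
P3 (24 nt, A=10 T=7 G=5 C=2): length 24, outside 25–26 ✗; Tm = 2·17 + 4·7 = 62°C, outside 71–85°C ✗; 3' end CTA has 1 G/C ✓; longest run = 3 ✓ — fails.
P4 (27 nt, A=5 T=8 G=8 C=6): length 27, outside 25–26 ✗; Tm = 2·13 + 4·14 = 82°C ✓; 3' end TGC has 2 G/C ✓; longest run = 3 ✓ — fails.
P5 (28 nt, A=9 T=6 G=6 C=7): length 28, outside 25–26 ✗; Tm = 2·15 + 4·13 = 82°C ✓; 3' end AGC has 2 G/C ✓; longest run = 3 ✓ — fails.

P1 only.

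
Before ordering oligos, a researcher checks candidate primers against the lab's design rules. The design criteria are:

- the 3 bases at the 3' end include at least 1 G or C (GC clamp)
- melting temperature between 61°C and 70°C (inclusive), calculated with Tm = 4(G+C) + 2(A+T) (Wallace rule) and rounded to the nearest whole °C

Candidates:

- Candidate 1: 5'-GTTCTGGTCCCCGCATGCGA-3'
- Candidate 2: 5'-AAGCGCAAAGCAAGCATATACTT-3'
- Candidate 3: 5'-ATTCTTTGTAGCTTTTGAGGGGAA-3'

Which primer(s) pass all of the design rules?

Candidate 1 (20 nt, A=2 T=5 G=6 C=7): 3' end CGA has 2 G/C ✓; Tm = 2·7 + 4·13 = 66°C ✓ — passes.
Candidate 2 (23 nt, A=10 T=4 G=4 C=5): 3' end CTT has 1 G/C ✓; Tm = 2·14 + 4·9 = 64°C ✓ — passes.
Candidate 3 (24 nt, A=5 T=10 G=7 C=2): 3' end GAA has 1 G/C ✓; Tm = 2·15 + 4·9 = 66°C ✓ — passes.

Candidate 1, Candidate 2 and Candidate 3.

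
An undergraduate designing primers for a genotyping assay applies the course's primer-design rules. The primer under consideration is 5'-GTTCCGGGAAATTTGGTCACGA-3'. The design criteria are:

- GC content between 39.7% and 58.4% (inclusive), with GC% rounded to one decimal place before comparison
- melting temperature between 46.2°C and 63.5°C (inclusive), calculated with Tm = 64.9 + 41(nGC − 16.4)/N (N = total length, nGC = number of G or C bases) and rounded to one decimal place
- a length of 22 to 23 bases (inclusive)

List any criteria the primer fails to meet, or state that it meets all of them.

Base counts: A=5, T=6, G=7, C=4 (length 22).
GC content: GC 11/22 = 50.0% ✓
Tm: Tm = 64.9 + 41·(11 − 16.4)/22 = 54.8°C ✓
length: length 22 ✓

Meets all criteria.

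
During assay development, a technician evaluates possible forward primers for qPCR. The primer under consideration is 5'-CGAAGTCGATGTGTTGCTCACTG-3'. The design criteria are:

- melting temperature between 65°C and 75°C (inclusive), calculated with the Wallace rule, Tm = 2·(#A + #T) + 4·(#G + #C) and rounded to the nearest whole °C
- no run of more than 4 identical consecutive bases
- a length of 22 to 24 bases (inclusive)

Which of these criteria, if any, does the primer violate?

Base counts: A=4, T=7, G=7, C=5 (length 23).
Tm: Tm = 2·11 + 4·12 = 70°C ✓
homopolymer run: longest run = 2 ✓
length: length 23 ✓

Meets all criteria.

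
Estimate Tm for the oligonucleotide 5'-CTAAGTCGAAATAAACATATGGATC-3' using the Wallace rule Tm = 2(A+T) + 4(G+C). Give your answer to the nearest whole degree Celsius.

66°C

Base counts: A=11, T=6, G=4, C=4 (length 25).
Tm = 2·(11+6) + 4·(4+4) = 2·17 + 4·8 = 34 + 32 = 66°C.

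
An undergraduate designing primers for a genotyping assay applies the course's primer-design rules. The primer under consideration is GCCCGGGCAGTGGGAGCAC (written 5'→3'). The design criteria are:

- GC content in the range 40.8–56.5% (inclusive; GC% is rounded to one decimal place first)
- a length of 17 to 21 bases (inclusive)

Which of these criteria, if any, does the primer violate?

Fails: GC content.

Base counts: A=3, T=1, G=9, C=6 (length 19).
GC content: GC 15/19 = 78.9%, outside 40.8–56.5% ✗
length: length 19 ✓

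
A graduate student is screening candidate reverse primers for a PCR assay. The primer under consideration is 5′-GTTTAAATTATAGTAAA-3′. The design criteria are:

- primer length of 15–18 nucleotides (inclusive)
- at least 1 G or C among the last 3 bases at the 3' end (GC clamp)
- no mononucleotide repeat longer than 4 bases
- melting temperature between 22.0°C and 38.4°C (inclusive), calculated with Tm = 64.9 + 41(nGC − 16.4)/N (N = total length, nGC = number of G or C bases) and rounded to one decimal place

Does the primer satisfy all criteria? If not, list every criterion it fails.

Fails: GC clamp.

Base counts: A=8, T=7, G=2, C=0 (length 17).
length: length 17 ✓
GC clamp: 3' end AAA has 0 G/C, need ≥1 ✗
homopolymer run: longest run = 3 ✓
Tm: Tm = 64.9 + 41·(2 − 16.4)/17 = 30.2°C ✓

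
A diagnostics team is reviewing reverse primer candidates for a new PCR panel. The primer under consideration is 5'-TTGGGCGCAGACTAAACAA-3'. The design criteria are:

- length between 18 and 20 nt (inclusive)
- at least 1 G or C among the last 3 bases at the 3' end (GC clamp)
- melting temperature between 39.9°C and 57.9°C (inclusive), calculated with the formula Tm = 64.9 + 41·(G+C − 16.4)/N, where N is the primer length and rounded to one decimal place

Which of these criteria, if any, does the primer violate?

Base counts: A=7, T=3, G=5, C=4 (length 19).
length: length 19 ✓
GC clamp: 3' end CAA has 1 G/C ✓
Tm: Tm = 64.9 + 41·(9 − 16.4)/19 = 48.9°C ✓

Meets all criteria.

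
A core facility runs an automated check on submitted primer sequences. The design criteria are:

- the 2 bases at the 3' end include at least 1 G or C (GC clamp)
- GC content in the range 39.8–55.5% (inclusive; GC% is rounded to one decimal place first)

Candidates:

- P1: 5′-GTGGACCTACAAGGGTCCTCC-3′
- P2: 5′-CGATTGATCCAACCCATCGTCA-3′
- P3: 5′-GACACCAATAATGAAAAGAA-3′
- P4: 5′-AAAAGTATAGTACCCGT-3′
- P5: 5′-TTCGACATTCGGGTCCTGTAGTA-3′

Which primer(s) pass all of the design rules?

P2 only.

P1 (21 nt, A=4 T=4 G=6 C=7): 3' end CC has 2 G/C ✓; GC 13/21 = 61.9%, outside 39.8–55.5% ✗ — fails.
P2 (22 nt, A=6 T=5 G=3 C=8): 3' end CA has 1 G/C ✓; GC 11/22 = 50.0% ✓ — passes.
P3 (20 nt, A=12 T=2 G=3 C=3): 3' end AA has 0 G/C, need ≥1 ✗; GC 6/20 = 30.0%, outside 39.8–55.5% ✗ — fails.
P4 (17 nt, A=7 T=4 G=3 C=3): 3' end GT has 1 G/C ✓; GC 6/17 = 35.3%, outside 39.8–55.5% ✗ — fails.
P5 (23 nt, A=4 T=8 G=6 C=5): 3' end TA has 0 G/C, need ≥1 ✗; GC 11/23 = 47.8% ✓ — fails.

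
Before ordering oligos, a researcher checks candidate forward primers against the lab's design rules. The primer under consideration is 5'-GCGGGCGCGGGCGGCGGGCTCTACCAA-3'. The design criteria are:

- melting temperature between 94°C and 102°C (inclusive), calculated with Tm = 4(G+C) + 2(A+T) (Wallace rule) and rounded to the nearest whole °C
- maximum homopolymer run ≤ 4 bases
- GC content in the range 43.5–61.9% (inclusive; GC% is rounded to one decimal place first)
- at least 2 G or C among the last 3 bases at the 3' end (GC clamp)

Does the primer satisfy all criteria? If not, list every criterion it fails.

Fails: GC content, GC clamp.

Base counts: A=3, T=2, G=13, C=9 (length 27).
Tm: Tm = 2·5 + 4·22 = 98°C ✓
homopolymer run: longest run = 3 ✓
GC content: GC 22/27 = 81.5%, outside 43.5–61.9% ✗
GC clamp: 3' end CAA has 1 G/C, need ≥2 ✗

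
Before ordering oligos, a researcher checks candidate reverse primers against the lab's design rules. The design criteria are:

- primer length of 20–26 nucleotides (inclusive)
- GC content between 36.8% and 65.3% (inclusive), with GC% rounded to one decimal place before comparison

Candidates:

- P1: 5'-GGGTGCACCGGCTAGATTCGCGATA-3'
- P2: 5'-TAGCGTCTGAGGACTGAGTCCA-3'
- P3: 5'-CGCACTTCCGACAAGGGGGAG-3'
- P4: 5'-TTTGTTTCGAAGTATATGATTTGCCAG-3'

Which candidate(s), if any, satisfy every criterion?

P1 and P2.

P1 (25 nt, A=5 T=5 G=9 C=6): length 25 ✓; GC 15/25 = 60.0% ✓ — passes.
P2 (22 nt, A=5 T=5 G=7 C=5): length 22 ✓; GC 12/22 = 54.5% ✓ — passes.
P3 (21 nt, A=5 T=2 G=8 C=6): length 21 ✓; GC 14/21 = 66.7%, outside 36.8–65.3% ✗ — fails.
P4 (27 nt, A=6 T=12 G=6 C=3): length 27, outside 20–26 ✗; GC 9/27 = 33.3%, outside 36.8–65.3% ✗ — fails.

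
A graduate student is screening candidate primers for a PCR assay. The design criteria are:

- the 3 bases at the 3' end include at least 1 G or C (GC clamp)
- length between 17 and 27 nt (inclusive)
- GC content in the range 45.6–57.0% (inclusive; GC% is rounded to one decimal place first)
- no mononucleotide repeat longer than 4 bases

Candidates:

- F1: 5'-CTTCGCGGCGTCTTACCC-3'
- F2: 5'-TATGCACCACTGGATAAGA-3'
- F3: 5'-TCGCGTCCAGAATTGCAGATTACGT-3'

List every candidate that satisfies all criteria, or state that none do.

F1 (18 nt, A=1 T=5 G=4 C=8): 3' end CCC has 3 G/C ✓; length 18 ✓; GC 12/18 = 66.7%, outside 45.6–57.0% ✗; longest run = 3 ✓ — fails.
F2 (19 nt, A=7 T=4 G=4 C=4): 3' end AGA has 1 G/C ✓; length 19 ✓; GC 8/19 = 42.1%, outside 45.6–57.0% ✗; longest run = 2 ✓ — fails.
F3 (25 nt, A=6 T=7 G=6 C=6): 3' end CGT has 2 G/C ✓; length 25 ✓; GC 12/25 = 48.0% ✓; longest run = 2 ✓ — passes.

F3 only.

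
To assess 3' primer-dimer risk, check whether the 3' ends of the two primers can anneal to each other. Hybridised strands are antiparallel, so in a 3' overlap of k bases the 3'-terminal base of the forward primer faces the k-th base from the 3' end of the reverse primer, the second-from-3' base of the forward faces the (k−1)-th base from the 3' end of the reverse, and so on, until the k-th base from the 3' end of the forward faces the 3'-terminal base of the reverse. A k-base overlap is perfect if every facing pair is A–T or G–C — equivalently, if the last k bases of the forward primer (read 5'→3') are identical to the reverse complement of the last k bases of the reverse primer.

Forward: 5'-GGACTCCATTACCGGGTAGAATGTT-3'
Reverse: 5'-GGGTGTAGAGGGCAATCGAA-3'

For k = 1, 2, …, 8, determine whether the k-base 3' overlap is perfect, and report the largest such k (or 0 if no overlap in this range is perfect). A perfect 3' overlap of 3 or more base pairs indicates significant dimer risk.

Last 8 bases (5'→3') — forward …AGAATGTT, reverse …CAATCGAA.
Reverse complement of the reverse primer's last 8 bases: TTCGATTG; its first k bases are the reverse complement of the reverse primer's last k bases, so a perfect k-base overlap needs the forward primer's last k bases to equal them.
Comparing (forward last k vs required): k=1: T vs T ✓; k=2: TT vs TT ✓; k=3: GTT vs TTC ✗; k=4: TGTT vs TTCG ✗; k=5: ATGTT vs TTCGA ✗; k=6: AATGTT vs TTCGAT ✗; k=7: GAATGTT vs TTCGATT ✗; k=8: AGAATGTT vs TTCGATTG ✗.
Perfect overlaps at k = 1, 2; the largest is 2.

Longest perfect overlap: 2 complementary base pairs; below the dimer-risk threshold (threshold 3).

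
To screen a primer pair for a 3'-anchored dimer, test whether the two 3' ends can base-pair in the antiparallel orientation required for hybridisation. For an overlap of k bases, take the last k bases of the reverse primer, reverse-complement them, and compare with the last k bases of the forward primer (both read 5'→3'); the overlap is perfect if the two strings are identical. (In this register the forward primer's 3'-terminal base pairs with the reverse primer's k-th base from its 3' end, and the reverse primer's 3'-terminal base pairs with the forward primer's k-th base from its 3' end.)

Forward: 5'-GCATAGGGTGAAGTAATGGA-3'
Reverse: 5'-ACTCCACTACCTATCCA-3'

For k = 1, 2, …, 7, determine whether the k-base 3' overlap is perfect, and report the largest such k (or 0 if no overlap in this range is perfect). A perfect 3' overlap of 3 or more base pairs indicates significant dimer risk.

Longest perfect overlap: 4 complementary base pairs; significant dimer risk (threshold 3).

Last 7 bases (5'→3') — forward …TAATGGA, reverse …CTATCCA.
Reverse complement of the reverse primer's last 7 bases: TGGATAG; its first k bases are the reverse complement of the reverse primer's last k bases, so a perfect k-base overlap needs the forward primer's last k bases to equal them.
Comparing (forward last k vs required): k=1: A vs T ✗; k=2: GA vs TG ✗; k=3: GGA vs TGG ✗; k=4: TGGA vs TGGA ✓; k=5: ATGGA vs TGGAT ✗; k=6: AATGGA vs TGGATA ✗; k=7: TAATGGA vs TGGATAG ✗.
Only k = 4 is perfect, so the longest perfect 3' overlap is 4.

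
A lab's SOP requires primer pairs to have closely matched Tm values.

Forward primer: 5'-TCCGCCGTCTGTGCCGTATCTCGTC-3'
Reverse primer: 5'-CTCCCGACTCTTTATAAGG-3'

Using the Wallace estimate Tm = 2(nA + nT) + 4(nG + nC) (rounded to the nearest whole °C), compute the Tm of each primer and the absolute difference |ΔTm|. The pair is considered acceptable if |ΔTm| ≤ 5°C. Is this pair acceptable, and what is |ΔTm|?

|ΔTm| = 26°C; the pair is not acceptable.

Forward: A=1 T=8 G=6 C=10 → Tm = 2·9 + 4·16 = 82°C.
Reverse: A=4 T=6 G=3 C=6 → Tm = 2·10 + 4·9 = 56°C.
|ΔTm| = |82 − 56| = 26°C, > 5°C.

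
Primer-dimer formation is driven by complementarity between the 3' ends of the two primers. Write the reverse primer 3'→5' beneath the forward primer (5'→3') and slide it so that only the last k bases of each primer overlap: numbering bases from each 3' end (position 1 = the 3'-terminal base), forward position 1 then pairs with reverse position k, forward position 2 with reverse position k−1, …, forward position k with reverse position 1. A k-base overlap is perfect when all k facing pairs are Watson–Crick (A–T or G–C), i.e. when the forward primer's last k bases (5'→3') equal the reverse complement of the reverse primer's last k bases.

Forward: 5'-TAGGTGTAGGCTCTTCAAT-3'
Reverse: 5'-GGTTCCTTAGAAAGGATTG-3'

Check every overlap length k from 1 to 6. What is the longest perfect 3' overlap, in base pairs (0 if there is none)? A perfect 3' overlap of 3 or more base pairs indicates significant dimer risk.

Longest perfect overlap: 4 complementary base pairs; significant dimer risk (threshold 3).

Last 6 bases (5'→3') — forward …TTCAAT, reverse …GGATTG.
Reverse complement of the reverse primer's last 6 bases: CAATCC; its first k bases are the reverse complement of the reverse primer's last k bases, so a perfect k-base overlap needs the forward primer's last k bases to equal them.
Comparing (forward last k vs required): k=1: T vs C ✗; k=2: AT vs CA ✗; k=3: AAT vs CAA ✗; k=4: CAAT vs CAAT ✓; k=5: TCAAT vs CAATC ✗; k=6: TTCAAT vs CAATCC ✗.
Only k = 4 is perfect, so the longest perfect 3' overlap is 4.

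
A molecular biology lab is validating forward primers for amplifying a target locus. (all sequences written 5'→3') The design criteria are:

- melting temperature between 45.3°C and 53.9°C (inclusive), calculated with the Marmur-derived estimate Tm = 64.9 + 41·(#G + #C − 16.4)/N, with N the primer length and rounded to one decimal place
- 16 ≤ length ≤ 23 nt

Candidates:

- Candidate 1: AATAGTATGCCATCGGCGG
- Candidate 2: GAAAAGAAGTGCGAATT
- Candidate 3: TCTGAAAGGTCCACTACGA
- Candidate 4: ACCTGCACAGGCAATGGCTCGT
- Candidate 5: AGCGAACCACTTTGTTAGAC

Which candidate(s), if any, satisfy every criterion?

Candidate 1 (19 nt, A=5 T=4 G=6 C=4): Tm = 64.9 + 41·(10 − 16.4)/19 = 51.1°C ✓; length 19 ✓ — passes.
Candidate 2 (17 nt, A=8 T=3 G=5 C=1): Tm = 64.9 + 41·(6 − 16.4)/17 = 39.8°C, outside 45.3–53.9°C ✗; length 17 ✓ — fails.
Candidate 3 (19 nt, A=6 T=4 G=4 C=5): Tm = 64.9 + 41·(9 − 16.4)/19 = 48.9°C ✓; length 19 ✓ — passes.
Candidate 4 (22 nt, A=5 T=4 G=6 C=7): Tm = 64.9 + 41·(13 − 16.4)/22 = 58.6°C, outside 45.3–53.9°C ✗; length 22 ✓ — fails.
Candidate 5 (20 nt, A=6 T=5 G=4 C=5): Tm = 64.9 + 41·(9 − 16.4)/20 = 49.7°C ✓; length 20 ✓ — passes.

Candidate 1, Candidate 3 and Candidate 5.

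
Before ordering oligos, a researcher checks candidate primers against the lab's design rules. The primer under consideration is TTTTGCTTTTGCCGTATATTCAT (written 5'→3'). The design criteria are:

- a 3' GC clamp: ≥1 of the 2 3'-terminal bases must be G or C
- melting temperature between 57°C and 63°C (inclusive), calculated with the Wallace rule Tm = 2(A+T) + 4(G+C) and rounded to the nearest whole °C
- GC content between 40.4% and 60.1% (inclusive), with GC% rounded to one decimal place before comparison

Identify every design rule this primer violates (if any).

Fails: GC clamp, GC content.

Base counts: A=3, T=13, G=3, C=4 (length 23).
GC clamp: 3' end AT has 0 G/C, need ≥1 ✗
Tm: Tm = 2·16 + 4·7 = 60°C ✓
GC content: GC 7/23 = 30.4%, outside 40.4–60.1% ✗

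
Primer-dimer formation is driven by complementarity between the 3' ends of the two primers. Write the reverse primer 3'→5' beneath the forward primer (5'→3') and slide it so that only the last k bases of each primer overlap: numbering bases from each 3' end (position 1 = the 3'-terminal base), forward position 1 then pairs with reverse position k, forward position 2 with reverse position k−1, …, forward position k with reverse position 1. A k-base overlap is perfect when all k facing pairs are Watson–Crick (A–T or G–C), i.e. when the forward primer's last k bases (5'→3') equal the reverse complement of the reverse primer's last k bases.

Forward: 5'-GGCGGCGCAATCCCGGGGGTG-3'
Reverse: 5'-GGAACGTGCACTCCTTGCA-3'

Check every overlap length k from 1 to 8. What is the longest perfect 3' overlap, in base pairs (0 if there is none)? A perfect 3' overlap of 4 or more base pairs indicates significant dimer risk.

Last 8 bases (5'→3') — forward …CGGGGGTG, reverse …TCCTTGCA.
Reverse complement of the reverse primer's last 8 bases: TGCAAGGA; its first k bases are the reverse complement of the reverse primer's last k bases, so a perfect k-base overlap needs the forward primer's last k bases to equal them.
Comparing (forward last k vs required): k=1: G vs T ✗; k=2: TG vs TG ✓; k=3: GTG vs TGC ✗; k=4: GGTG vs TGCA ✗; k=5: GGGTG vs TGCAA ✗; k=6: GGGGTG vs TGCAAG ✗; k=7: GGGGGTG vs TGCAAGG ✗; k=8: CGGGGGTG vs TGCAAGGA ✗.
Only k = 2 is perfect, so the longest perfect 3' overlap is 2.

Longest perfect overlap: 2 complementary base pairs; below the dimer-risk threshold (threshold 4).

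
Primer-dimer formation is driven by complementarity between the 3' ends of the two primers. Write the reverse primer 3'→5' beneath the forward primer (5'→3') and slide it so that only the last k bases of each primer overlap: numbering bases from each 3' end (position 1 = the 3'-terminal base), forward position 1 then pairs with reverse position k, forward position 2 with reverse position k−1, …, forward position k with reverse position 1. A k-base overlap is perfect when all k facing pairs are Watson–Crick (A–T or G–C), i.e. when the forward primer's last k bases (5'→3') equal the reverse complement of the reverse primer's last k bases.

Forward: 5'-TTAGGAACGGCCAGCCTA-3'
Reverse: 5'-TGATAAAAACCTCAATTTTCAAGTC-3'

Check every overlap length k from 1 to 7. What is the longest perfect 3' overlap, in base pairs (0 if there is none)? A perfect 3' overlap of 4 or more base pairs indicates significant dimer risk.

Longest perfect overlap: 0 complementary base pairs; below the dimer-risk threshold (threshold 4).

Last 7 bases (5'→3') — forward …CAGCCTA, reverse …TCAAGTC.
Reverse complement of the reverse primer's last 7 bases: GACTTGA; its first k bases are the reverse complement of the reverse primer's last k bases, so a perfect k-base overlap needs the forward primer's last k bases to equal them.
Comparing (forward last k vs required): k=1: A vs G ✗; k=2: TA vs GA ✗; k=3: CTA vs GAC ✗; k=4: CCTA vs GACT ✗; k=5: GCCTA vs GACTT ✗; k=6: AGCCTA vs GACTTG ✗; k=7: CAGCCTA vs GACTTGA ✗.
No overlap length from 1 to 7 is perfect, so the longest perfect 3' overlap is 0.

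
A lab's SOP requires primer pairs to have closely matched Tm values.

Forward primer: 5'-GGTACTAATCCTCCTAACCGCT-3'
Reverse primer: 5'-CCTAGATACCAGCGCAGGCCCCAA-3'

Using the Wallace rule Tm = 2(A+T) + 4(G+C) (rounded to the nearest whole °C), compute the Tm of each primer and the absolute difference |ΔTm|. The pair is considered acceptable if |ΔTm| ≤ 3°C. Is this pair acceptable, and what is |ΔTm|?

Forward: A=5 T=6 G=3 C=8 → Tm = 2·11 + 4·11 = 66°C.
Reverse: A=7 T=2 G=5 C=10 → Tm = 2·9 + 4·15 = 78°C.
|ΔTm| = |66 − 78| = 12°C, > 3°C.

|ΔTm| = 12°C; the pair is not acceptable.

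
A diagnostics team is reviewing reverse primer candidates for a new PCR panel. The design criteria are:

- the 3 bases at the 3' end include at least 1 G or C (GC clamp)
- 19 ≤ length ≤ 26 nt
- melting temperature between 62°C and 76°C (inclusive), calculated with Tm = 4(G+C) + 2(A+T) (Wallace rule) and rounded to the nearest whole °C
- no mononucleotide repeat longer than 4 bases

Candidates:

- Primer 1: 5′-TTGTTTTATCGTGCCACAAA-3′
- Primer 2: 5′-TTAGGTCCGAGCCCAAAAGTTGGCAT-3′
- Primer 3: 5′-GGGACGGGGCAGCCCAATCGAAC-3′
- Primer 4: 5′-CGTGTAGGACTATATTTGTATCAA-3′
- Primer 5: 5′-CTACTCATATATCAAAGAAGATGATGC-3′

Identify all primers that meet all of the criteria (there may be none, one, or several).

Primer 1 (20 nt, A=5 T=8 G=3 C=4): 3' end AAA has 0 G/C, need ≥1 ✗; length 20 ✓; Tm = 2·13 + 4·7 = 54°C, outside 62–76°C ✗; longest run = 4 ✓ — fails.
Primer 2 (26 nt, A=7 T=6 G=7 C=6): 3' end CAT has 1 G/C ✓; length 26 ✓; Tm = 2·13 + 4·13 = 78°C, outside 62–76°C ✗; longest run = 4 ✓ — fails.
Primer 3 (23 nt, A=6 T=1 G=9 C=7): 3' end AAC has 1 G/C ✓; length 23 ✓; Tm = 2·7 + 4·16 = 78°C, outside 62–76°C ✗; longest run = 4 ✓ — fails.
Primer 4 (24 nt, A=7 T=9 G=5 C=3): 3' end CAA has 1 G/C ✓; length 24 ✓; Tm = 2·16 + 4·8 = 64°C ✓; longest run = 3 ✓ — passes.
Primer 5 (27 nt, A=11 T=7 G=4 C=5): 3' end TGC has 2 G/C ✓; length 27, outside 19–26 ✗; Tm = 2·18 + 4·9 = 72°C ✓; longest run = 3 ✓ — fails.

Primer 4 only.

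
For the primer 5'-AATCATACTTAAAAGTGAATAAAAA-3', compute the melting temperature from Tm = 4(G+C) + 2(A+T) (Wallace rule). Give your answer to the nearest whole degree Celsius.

58°C

Base counts: A=15, T=6, G=2, C=2 (length 25).
Tm = 2·(15+6) + 4·(2+2) = 2·21 + 4·4 = 42 + 16 = 58°C.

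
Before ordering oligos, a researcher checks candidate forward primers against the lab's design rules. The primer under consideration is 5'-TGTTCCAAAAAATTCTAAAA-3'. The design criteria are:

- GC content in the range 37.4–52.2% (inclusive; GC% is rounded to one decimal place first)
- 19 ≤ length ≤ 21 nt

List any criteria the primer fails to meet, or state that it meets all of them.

Fails: GC content.

Base counts: A=10, T=6, G=1, C=3 (length 20).
GC content: GC 4/20 = 20.0%, outside 37.4–52.2% ✗
length: length 20 ✓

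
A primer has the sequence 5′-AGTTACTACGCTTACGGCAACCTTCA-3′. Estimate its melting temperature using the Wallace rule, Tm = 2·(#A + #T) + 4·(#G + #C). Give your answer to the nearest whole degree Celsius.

76°C

Base counts: A=7, T=7, G=4, C=8 (length 26).
Tm = 2·(7+7) + 4·(4+8) = 2·14 + 4·12 = 28 + 48 = 76°C.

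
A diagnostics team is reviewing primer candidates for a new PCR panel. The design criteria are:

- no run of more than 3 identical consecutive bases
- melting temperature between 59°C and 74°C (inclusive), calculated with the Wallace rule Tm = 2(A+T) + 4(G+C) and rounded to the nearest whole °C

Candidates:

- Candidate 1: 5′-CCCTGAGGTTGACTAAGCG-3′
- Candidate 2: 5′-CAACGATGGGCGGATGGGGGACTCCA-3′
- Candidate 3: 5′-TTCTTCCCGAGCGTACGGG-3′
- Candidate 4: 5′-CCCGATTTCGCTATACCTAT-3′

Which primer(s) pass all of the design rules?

Candidate 1 (19 nt, A=4 T=4 G=6 C=5): longest run = 3 ✓; Tm = 2·8 + 4·11 = 60°C ✓ — passes.
Candidate 2 (26 nt, A=6 T=3 G=11 C=6): longest run = 5, exceeds 3 ✗; Tm = 2·9 + 4·17 = 86°C, outside 59–74°C ✗ — fails.
Candidate 3 (19 nt, A=2 T=5 G=6 C=6): longest run = 3 ✓; Tm = 2·7 + 4·12 = 62°C ✓ — passes.
Candidate 4 (20 nt, A=4 T=7 G=2 C=7): longest run = 3 ✓; Tm = 2·11 + 4·9 = 58°C, outside 59–74°C ✗ — fails.

Candidate 1 and Candidate 3.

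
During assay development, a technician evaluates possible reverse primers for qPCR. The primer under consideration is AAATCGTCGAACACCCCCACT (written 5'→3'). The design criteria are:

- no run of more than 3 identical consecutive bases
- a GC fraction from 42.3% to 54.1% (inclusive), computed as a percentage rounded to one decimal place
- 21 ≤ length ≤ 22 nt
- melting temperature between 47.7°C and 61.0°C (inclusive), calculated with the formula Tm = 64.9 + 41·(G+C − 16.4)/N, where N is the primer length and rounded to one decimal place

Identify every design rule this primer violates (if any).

Base counts: A=7, T=3, G=2, C=9 (length 21).
homopolymer run: longest run = 5, exceeds 3 ✗
GC content: GC 11/21 = 52.4% ✓
length: length 21 ✓
Tm: Tm = 64.9 + 41·(11 − 16.4)/21 = 54.4°C ✓

Fails: homopolymer run.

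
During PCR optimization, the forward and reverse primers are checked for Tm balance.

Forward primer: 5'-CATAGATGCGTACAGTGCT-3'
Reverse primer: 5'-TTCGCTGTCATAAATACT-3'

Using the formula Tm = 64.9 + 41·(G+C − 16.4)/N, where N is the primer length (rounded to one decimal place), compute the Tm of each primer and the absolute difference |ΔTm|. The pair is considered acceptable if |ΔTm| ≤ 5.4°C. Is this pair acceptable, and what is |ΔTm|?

|ΔTm| = 7.7°C; the pair is not acceptable.

Forward: G+C = 9, N = 19 → Tm = 64.9 + 41·(9 − 16.4)/19 = 48.9°C.
Reverse: G+C = 6, N = 18 → Tm = 64.9 + 41·(6 − 16.4)/18 = 41.2°C.
|ΔTm| = |48.9 − 41.2| = 7.7°C, > 5.4°C.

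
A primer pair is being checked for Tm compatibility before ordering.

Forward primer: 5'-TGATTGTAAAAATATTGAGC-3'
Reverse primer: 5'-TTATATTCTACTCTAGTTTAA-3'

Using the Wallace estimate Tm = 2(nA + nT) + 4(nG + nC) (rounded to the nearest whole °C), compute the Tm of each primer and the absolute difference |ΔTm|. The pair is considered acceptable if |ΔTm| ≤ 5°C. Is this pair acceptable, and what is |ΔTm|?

|ΔTm| = 0°C; the pair is acceptable.

Forward: A=8 T=7 G=4 C=1 → Tm = 2·15 + 4·5 = 50°C.
Reverse: A=6 T=11 G=1 C=3 → Tm = 2·17 + 4·4 = 50°C.
|ΔTm| = |50 − 50| = 0°C, ≤ 5°C.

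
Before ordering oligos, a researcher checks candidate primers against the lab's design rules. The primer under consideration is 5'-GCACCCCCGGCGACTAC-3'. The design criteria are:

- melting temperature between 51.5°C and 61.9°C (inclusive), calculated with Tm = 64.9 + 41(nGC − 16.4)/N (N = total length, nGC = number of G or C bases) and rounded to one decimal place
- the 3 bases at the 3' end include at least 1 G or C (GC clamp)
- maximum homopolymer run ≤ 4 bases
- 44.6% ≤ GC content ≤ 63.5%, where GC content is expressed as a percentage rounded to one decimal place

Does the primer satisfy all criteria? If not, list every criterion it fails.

Fails: homopolymer run, GC content.

Base counts: A=3, T=1, G=4, C=9 (length 17).
Tm: Tm = 64.9 + 41·(13 − 16.4)/17 = 56.7°C ✓
GC clamp: 3' end TAC has 1 G/C ✓
homopolymer run: longest run = 5, exceeds 4 ✗
GC content: GC 13/17 = 76.5%, outside 44.6–63.5% ✗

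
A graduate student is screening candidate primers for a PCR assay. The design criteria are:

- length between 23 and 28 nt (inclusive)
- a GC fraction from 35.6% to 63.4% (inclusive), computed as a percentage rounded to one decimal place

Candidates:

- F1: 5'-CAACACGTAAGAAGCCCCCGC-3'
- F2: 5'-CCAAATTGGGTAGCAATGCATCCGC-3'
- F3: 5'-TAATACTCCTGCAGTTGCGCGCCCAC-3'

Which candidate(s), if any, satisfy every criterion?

F2 and F3.

F1 (21 nt, A=7 T=1 G=4 C=9): length 21, outside 23–28 ✗; GC 13/21 = 61.9% ✓ — fails.
F2 (25 nt, A=7 T=5 G=6 C=7): length 25 ✓; GC 13/25 = 52.0% ✓ — passes.
F3 (26 nt, A=5 T=6 G=5 C=10): length 26 ✓; GC 15/26 = 57.7% ✓ — passes.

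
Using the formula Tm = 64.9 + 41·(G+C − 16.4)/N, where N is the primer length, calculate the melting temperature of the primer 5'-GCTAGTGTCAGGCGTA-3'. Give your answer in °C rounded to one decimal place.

Base counts: A=3, T=4, G=6, C=3; G+C = 9, N = 16.
Tm = 64.9 + 41·(9 − 16.4)/16 = 64.9 + -303.40/16 = 45.9°C.

45.9°C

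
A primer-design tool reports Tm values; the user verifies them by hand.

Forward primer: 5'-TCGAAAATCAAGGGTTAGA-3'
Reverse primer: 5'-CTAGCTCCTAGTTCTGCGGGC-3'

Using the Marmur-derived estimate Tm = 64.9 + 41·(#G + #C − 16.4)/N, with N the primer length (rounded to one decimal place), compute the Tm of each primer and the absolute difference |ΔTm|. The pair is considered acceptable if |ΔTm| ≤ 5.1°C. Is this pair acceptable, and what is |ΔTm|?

|ΔTm| = 13.7°C; the pair is not acceptable.

Forward: G+C = 7, N = 19 → Tm = 64.9 + 41·(7 − 16.4)/19 = 44.6°C.
Reverse: G+C = 13, N = 21 → Tm = 64.9 + 41·(13 − 16.4)/21 = 58.3°C.
|ΔTm| = |44.6 − 58.3| = 13.7°C, > 5.1°C.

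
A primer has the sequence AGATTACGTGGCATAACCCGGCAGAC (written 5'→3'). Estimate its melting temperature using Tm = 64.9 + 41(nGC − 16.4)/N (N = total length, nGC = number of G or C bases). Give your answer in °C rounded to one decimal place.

Base counts: A=8, T=4, G=7, C=7; G+C = 14, N = 26.
Tm = 64.9 + 41·(14 − 16.4)/26 = 64.9 + -98.40/26 = 61.1°C.

61.1°C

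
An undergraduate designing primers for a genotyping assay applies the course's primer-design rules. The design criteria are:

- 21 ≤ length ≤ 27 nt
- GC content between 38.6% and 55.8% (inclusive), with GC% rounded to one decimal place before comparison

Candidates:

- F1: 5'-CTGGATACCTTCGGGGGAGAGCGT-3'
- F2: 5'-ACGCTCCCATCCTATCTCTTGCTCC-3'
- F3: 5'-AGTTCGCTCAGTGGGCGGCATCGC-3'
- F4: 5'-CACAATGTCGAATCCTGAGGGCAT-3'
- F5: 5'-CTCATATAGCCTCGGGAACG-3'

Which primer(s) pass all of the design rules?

F1 (24 nt, A=4 T=5 G=10 C=5): length 24 ✓; GC 15/24 = 62.5%, outside 38.6–55.8% ✗ — fails.
F2 (25 nt, A=3 T=8 G=2 C=12): length 25 ✓; GC 14/25 = 56.0%, outside 38.6–55.8% ✗ — fails.
F3 (24 nt, A=3 T=5 G=9 C=7): length 24 ✓; GC 16/24 = 66.7%, outside 38.6–55.8% ✗ — fails.
F4 (24 nt, A=7 T=5 G=6 C=6): length 24 ✓; GC 12/24 = 50.0% ✓ — passes.
F5 (20 nt, A=5 T=4 G=5 C=6): length 20, outside 21–27 ✗; GC 11/20 = 55.0% ✓ — fails.

F4 only.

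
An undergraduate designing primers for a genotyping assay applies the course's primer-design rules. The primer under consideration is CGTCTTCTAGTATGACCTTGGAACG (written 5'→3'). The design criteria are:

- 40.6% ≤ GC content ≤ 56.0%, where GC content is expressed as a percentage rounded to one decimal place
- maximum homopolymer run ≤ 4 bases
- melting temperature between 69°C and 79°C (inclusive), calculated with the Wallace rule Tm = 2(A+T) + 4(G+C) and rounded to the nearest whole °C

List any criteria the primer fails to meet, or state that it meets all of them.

Meets all criteria.

Base counts: A=5, T=8, G=6, C=6 (length 25).
GC content: GC 12/25 = 48.0% ✓
homopolymer run: longest run = 2 ✓
Tm: Tm = 2·13 + 4·12 = 74°C ✓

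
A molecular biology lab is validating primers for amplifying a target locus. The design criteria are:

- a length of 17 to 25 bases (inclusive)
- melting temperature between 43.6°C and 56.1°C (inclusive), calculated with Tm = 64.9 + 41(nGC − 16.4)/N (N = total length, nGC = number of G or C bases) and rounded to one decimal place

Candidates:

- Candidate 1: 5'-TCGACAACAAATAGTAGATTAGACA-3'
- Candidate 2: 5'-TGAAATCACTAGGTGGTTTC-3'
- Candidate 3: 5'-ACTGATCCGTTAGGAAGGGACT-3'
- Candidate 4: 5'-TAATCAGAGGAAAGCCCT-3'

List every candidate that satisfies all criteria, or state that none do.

Candidate 1 (25 nt, A=12 T=5 G=4 C=4): length 25 ✓; Tm = 64.9 + 41·(8 − 16.4)/25 = 51.1°C ✓ — passes.
Candidate 2 (20 nt, A=5 T=7 G=5 C=3): length 20 ✓; Tm = 64.9 + 41·(8 − 16.4)/20 = 47.7°C ✓ — passes.
Candidate 3 (22 nt, A=6 T=5 G=7 C=4): length 22 ✓; Tm = 64.9 + 41·(11 − 16.4)/22 = 54.8°C ✓ — passes.
Candidate 4 (18 nt, A=7 T=3 G=4 C=4): length 18 ✓; Tm = 64.9 + 41·(8 − 16.4)/18 = 45.8°C ✓ — passes.

Candidate 1, Candidate 2, Candidate 3 and Candidate 4.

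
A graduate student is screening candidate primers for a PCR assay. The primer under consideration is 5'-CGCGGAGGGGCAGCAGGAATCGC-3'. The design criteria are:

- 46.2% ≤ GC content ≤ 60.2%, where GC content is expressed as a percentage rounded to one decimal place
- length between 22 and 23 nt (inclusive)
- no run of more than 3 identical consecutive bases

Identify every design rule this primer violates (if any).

Fails: GC content, homopolymer run.

Base counts: A=5, T=1, G=11, C=6 (length 23).
GC content: GC 17/23 = 73.9%, outside 46.2–60.2% ✗
length: length 23 ✓
homopolymer run: longest run = 4, exceeds 3 ✗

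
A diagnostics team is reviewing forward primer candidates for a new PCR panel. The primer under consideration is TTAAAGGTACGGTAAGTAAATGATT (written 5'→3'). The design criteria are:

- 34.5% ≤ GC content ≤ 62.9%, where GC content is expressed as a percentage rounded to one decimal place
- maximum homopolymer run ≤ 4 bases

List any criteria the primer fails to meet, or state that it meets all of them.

Fails: GC content.

Base counts: A=10, T=8, G=6, C=1 (length 25).
GC content: GC 7/25 = 28.0%, outside 34.5–62.9% ✗
homopolymer run: longest run = 3 ✓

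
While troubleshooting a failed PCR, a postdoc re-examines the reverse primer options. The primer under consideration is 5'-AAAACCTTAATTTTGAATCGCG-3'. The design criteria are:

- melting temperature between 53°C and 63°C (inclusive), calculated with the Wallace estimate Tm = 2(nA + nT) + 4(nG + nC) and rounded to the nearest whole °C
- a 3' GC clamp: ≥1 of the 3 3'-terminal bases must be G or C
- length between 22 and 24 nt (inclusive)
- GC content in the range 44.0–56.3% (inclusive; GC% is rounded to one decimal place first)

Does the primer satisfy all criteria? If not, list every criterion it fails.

Base counts: A=8, T=7, G=3, C=4 (length 22).
Tm: Tm = 2·15 + 4·7 = 58°C ✓
GC clamp: 3' end GCG has 3 G/C ✓
length: length 22 ✓
GC content: GC 7/22 = 31.8%, outside 44.0–56.3% ✗

Fails: GC content.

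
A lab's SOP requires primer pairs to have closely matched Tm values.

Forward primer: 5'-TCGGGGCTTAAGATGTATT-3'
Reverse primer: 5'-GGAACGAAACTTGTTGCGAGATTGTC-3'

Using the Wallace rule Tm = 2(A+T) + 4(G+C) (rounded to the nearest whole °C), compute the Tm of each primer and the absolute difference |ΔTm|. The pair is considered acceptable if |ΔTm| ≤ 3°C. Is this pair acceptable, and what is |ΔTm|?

Forward: A=4 T=7 G=6 C=2 → Tm = 2·11 + 4·8 = 54°C.
Reverse: A=7 T=7 G=8 C=4 → Tm = 2·14 + 4·12 = 76°C.
|ΔTm| = |54 − 76| = 22°C, > 3°C.

|ΔTm| = 22°C; the pair is not acceptable.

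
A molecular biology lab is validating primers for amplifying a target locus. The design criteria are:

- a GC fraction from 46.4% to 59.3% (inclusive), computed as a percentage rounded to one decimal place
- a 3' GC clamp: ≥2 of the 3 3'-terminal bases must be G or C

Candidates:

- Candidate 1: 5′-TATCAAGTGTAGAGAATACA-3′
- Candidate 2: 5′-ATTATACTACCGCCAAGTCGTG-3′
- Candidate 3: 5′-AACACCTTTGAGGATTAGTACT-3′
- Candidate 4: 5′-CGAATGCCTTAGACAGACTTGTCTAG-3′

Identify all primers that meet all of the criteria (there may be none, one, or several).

Candidate 1 (20 nt, A=9 T=5 G=4 C=2): GC 6/20 = 30.0%, outside 46.4–59.3% ✗; 3' end ACA has 1 G/C, need ≥2 ✗ — fails.
Candidate 2 (22 nt, A=6 T=6 G=4 C=6): GC 10/22 = 45.5%, outside 46.4–59.3% ✗; 3' end GTG has 2 G/C ✓ — fails.
Candidate 3 (22 nt, A=7 T=7 G=4 C=4): GC 8/22 = 36.4%, outside 46.4–59.3% ✗; 3' end ACT has 1 G/C, need ≥2 ✗ — fails.
Candidate 4 (26 nt, A=7 T=7 G=6 C=6): GC 12/26 = 46.2%, outside 46.4–59.3% ✗; 3' end TAG has 1 G/C, need ≥2 ✗ — fails.

None of the candidates satisfy all criteria.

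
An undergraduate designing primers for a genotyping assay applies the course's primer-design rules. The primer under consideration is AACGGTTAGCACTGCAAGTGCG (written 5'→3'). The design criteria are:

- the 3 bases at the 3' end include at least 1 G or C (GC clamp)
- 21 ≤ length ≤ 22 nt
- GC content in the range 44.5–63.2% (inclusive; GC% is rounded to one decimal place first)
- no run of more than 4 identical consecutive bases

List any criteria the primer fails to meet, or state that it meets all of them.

Meets all criteria.

Base counts: A=6, T=4, G=7, C=5 (length 22).
GC clamp: 3' end GCG has 3 G/C ✓
length: length 22 ✓
GC content: GC 12/22 = 54.5% ✓
homopolymer run: longest run = 2 ✓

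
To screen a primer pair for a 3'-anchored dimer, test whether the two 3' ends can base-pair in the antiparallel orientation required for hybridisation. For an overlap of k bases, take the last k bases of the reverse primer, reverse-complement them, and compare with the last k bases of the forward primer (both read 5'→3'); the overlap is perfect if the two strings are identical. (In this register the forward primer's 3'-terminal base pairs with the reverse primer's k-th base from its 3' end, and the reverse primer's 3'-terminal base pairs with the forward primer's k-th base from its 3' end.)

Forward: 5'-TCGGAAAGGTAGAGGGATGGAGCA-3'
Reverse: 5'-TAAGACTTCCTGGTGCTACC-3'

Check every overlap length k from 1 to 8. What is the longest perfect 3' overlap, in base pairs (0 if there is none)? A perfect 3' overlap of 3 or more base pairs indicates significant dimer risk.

Last 8 bases (5'→3') — forward …ATGGAGCA, reverse …GTGCTACC.
Reverse complement of the reverse primer's last 8 bases: GGTAGCAC; its first k bases are the reverse complement of the reverse primer's last k bases, so a perfect k-base overlap needs the forward primer's last k bases to equal them.
Comparing (forward last k vs required): k=1: A vs G ✗; k=2: CA vs GG ✗; k=3: GCA vs GGT ✗; k=4: AGCA vs GGTA ✗; k=5: GAGCA vs GGTAG ✗; k=6: GGAGCA vs GGTAGC ✗; k=7: TGGAGCA vs GGTAGCA ✗; k=8: ATGGAGCA vs GGTAGCAC ✗.
No overlap length from 1 to 8 is perfect, so the longest perfect 3' overlap is 0.

Longest perfect overlap: 0 complementary base pairs; below the dimer-risk threshold (threshold 3).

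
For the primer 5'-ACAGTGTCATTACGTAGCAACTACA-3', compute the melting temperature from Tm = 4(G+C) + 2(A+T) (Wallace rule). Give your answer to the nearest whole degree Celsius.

70°C

Base counts: A=9, T=6, G=4, C=6 (length 25).
Tm = 2·(9+6) + 4·(4+6) = 2·15 + 4·10 = 30 + 40 = 70°C.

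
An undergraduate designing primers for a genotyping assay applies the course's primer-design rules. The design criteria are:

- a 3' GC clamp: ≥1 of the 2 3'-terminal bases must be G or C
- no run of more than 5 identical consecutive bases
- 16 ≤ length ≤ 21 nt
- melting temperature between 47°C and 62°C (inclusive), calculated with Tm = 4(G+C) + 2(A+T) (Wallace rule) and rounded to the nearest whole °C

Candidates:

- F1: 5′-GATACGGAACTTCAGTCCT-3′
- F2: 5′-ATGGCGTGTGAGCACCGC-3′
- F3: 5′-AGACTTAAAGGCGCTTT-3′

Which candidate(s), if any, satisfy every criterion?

F1 and F2.

F1 (19 nt, A=5 T=5 G=4 C=5): 3' end CT has 1 G/C ✓; longest run = 2 ✓; length 19 ✓; Tm = 2·10 + 4·9 = 56°C ✓ — passes.
F2 (18 nt, A=3 T=3 G=7 C=5): 3' end GC has 2 G/C ✓; longest run = 2 ✓; length 18 ✓; Tm = 2·6 + 4·12 = 60°C ✓ — passes.
F3 (17 nt, A=5 T=5 G=4 C=3): 3' end TT has 0 G/C, need ≥1 ✗; longest run = 3 ✓; length 17 ✓; Tm = 2·10 + 4·7 = 48°C ✓ — fails.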